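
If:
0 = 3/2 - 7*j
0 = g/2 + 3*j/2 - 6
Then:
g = 159/14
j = 3/14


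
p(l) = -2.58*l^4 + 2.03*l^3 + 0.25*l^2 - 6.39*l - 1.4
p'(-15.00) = 36186.36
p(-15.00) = -137313.05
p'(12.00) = -16956.39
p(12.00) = -50033.12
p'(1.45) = -24.32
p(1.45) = -15.36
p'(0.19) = -6.15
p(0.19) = -2.59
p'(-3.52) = 517.41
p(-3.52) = -460.43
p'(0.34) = -5.92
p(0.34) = -3.50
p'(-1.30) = 25.93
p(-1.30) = -4.50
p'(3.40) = -339.91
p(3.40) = -285.22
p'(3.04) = -238.52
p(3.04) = -181.83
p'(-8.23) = 6154.79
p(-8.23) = -12899.87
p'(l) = -10.32*l^3 + 6.09*l^2 + 0.5*l - 6.39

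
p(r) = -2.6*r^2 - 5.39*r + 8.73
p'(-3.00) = 10.21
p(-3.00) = 1.50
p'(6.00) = -36.59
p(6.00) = -117.21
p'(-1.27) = 1.21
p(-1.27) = 11.38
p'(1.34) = -12.36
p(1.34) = -3.16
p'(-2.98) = 10.11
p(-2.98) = 1.70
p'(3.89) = -25.62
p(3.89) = -51.58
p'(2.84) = -20.16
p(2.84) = -27.55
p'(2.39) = -17.82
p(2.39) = -19.00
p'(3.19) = -21.98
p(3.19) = -34.92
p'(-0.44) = -3.10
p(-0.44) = 10.60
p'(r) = -5.2*r - 5.39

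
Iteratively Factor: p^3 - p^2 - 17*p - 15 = (p + 3)*(p^2 - 4*p - 5) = (p + 1)*(p + 3)*(p - 5)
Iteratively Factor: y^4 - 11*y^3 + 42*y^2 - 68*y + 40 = (y - 2)*(y^3 - 9*y^2 + 24*y - 20) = (y - 5)*(y - 2)*(y^2 - 4*y + 4) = (y - 5)*(y - 2)^2*(y - 2)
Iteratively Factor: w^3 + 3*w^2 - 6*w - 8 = (w - 2)*(w^2 + 5*w + 4) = (w - 2)*(w + 4)*(w + 1)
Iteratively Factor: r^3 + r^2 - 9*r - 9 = (r + 1)*(r^2 - 9) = (r - 3)*(r + 1)*(r + 3)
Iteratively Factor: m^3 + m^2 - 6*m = (m - 2)*(m^2 + 3*m) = m*(m - 2)*(m + 3)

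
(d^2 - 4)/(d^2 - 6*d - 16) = (d - 2)/(d - 8)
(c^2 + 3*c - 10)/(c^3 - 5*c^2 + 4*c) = (c^2 + 3*c - 10)/(c*(c^2 - 5*c + 4))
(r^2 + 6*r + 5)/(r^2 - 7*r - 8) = (r + 5)/(r - 8)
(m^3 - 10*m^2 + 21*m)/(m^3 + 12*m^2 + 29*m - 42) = m*(m^2 - 10*m + 21)/(m^3 + 12*m^2 + 29*m - 42)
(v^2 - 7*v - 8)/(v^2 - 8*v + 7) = (v^2 - 7*v - 8)/(v^2 - 8*v + 7)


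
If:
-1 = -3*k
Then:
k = 1/3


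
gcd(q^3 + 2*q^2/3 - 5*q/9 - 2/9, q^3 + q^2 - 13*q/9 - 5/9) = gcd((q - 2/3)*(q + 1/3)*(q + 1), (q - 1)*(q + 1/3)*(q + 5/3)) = q + 1/3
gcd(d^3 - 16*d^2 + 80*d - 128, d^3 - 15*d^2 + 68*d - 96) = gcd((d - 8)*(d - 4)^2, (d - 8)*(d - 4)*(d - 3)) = d^2 - 12*d + 32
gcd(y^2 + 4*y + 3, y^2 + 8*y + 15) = y + 3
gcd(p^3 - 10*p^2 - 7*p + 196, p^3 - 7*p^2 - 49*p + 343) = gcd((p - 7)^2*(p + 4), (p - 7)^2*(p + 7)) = p^2 - 14*p + 49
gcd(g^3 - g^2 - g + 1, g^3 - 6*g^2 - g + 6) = g^2 - 1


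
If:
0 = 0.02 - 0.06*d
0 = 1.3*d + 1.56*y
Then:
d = 0.33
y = -0.28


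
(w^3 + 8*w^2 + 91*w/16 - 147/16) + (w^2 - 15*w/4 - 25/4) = w^3 + 9*w^2 + 31*w/16 - 247/16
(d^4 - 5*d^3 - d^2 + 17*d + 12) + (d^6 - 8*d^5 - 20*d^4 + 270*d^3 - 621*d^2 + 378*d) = d^6 - 8*d^5 - 19*d^4 + 265*d^3 - 622*d^2 + 395*d + 12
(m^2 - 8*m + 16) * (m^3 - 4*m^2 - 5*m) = m^5 - 12*m^4 + 43*m^3 - 24*m^2 - 80*m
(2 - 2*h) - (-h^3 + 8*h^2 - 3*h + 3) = h^3 - 8*h^2 + h - 1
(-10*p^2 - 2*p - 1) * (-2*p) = 20*p^3 + 4*p^2 + 2*p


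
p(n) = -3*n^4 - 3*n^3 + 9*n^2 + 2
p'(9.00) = -9315.00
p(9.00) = -21139.00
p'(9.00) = -9315.00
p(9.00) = -21139.00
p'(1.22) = -13.23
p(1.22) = 3.30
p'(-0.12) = -2.27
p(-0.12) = 2.13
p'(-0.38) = -7.48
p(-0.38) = 3.40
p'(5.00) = -1635.00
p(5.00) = -2023.00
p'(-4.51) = 836.57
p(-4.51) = -780.90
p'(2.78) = -277.34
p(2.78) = -172.08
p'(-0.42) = -8.26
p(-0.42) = 3.72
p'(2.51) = -201.28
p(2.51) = -107.81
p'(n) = -12*n^3 - 9*n^2 + 18*n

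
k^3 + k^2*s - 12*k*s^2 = k*(k - 3*s)*(k + 4*s)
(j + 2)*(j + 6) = j^2 + 8*j + 12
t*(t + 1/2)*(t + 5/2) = t^3 + 3*t^2 + 5*t/4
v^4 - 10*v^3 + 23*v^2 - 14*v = v*(v - 7)*(v - 2)*(v - 1)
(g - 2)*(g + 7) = g^2 + 5*g - 14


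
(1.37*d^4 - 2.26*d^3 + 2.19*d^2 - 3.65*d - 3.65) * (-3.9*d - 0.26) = -5.343*d^5 + 8.4578*d^4 - 7.9534*d^3 + 13.6656*d^2 + 15.184*d + 0.949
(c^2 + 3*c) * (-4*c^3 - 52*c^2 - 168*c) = -4*c^5 - 64*c^4 - 324*c^3 - 504*c^2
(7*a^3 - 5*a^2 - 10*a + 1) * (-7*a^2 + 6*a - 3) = -49*a^5 + 77*a^4 + 19*a^3 - 52*a^2 + 36*a - 3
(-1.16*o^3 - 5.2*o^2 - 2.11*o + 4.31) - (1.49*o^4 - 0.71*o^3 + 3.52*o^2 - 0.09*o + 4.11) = -1.49*o^4 - 0.45*o^3 - 8.72*o^2 - 2.02*o + 0.199999999999999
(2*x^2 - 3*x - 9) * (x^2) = 2*x^4 - 3*x^3 - 9*x^2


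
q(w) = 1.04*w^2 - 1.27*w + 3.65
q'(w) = 2.08*w - 1.27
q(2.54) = 7.13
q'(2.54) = 4.01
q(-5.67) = 44.29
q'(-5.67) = -13.06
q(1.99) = 5.24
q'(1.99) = 2.87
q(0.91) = 3.36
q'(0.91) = 0.62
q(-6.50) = 55.84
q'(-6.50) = -14.79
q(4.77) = 21.26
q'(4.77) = 8.65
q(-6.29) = 52.78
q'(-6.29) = -14.35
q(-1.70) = 8.81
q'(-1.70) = -4.81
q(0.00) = 3.65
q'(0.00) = -1.27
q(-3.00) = 16.82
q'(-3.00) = -7.51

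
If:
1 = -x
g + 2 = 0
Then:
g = -2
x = -1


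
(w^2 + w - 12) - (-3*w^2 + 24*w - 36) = 4*w^2 - 23*w + 24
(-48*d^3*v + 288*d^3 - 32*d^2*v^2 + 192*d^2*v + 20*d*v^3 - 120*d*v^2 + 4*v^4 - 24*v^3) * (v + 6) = -48*d^3*v^2 + 1728*d^3 - 32*d^2*v^3 + 1152*d^2*v + 20*d*v^4 - 720*d*v^2 + 4*v^5 - 144*v^3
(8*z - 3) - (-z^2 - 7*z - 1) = z^2 + 15*z - 2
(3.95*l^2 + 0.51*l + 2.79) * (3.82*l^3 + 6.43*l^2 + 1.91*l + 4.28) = 15.089*l^5 + 27.3467*l^4 + 21.4816*l^3 + 35.8198*l^2 + 7.5117*l + 11.9412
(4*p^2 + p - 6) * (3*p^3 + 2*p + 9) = 12*p^5 + 3*p^4 - 10*p^3 + 38*p^2 - 3*p - 54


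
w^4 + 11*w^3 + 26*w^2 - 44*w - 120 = (w - 2)*(w + 2)*(w + 5)*(w + 6)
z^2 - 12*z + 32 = (z - 8)*(z - 4)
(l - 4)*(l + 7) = l^2 + 3*l - 28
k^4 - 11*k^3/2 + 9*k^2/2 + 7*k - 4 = (k - 4)*(k - 2)*(k - 1/2)*(k + 1)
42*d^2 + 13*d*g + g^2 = (6*d + g)*(7*d + g)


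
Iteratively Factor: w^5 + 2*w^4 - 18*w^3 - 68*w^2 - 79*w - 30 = (w + 1)*(w^4 + w^3 - 19*w^2 - 49*w - 30) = (w + 1)^2*(w^3 - 19*w - 30) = (w - 5)*(w + 1)^2*(w^2 + 5*w + 6) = (w - 5)*(w + 1)^2*(w + 3)*(w + 2)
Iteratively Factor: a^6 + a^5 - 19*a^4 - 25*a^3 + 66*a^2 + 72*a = (a + 3)*(a^5 - 2*a^4 - 13*a^3 + 14*a^2 + 24*a) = (a - 2)*(a + 3)*(a^4 - 13*a^2 - 12*a) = (a - 2)*(a + 3)^2*(a^3 - 3*a^2 - 4*a) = (a - 4)*(a - 2)*(a + 3)^2*(a^2 + a) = (a - 4)*(a - 2)*(a + 1)*(a + 3)^2*(a)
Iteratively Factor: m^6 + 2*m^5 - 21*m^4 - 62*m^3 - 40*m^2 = (m + 2)*(m^5 - 21*m^3 - 20*m^2) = (m - 5)*(m + 2)*(m^4 + 5*m^3 + 4*m^2) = m*(m - 5)*(m + 2)*(m^3 + 5*m^2 + 4*m) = m^2*(m - 5)*(m + 2)*(m^2 + 5*m + 4) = m^2*(m - 5)*(m + 2)*(m + 4)*(m + 1)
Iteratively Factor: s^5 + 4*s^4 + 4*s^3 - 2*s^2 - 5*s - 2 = (s + 1)*(s^4 + 3*s^3 + s^2 - 3*s - 2) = (s - 1)*(s + 1)*(s^3 + 4*s^2 + 5*s + 2) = (s - 1)*(s + 1)^2*(s^2 + 3*s + 2) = (s - 1)*(s + 1)^3*(s + 2)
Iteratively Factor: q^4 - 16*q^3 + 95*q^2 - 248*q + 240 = (q - 4)*(q^3 - 12*q^2 + 47*q - 60) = (q - 4)*(q - 3)*(q^2 - 9*q + 20) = (q - 4)^2*(q - 3)*(q - 5)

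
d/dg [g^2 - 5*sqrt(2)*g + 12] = 2*g - 5*sqrt(2)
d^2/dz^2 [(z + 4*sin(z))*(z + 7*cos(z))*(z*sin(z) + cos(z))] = -z^3*sin(z) - 14*z^2*sin(2*z) + 5*z^2*cos(z) + 8*z^2*cos(2*z) + 2*z*sin(z) + 8*z*sin(2*z) - 7*z*cos(z) + 14*z*cos(2*z) + 63*z*cos(3*z) - 21*sin(z) - 7*sin(2*z) - 21*sin(3*z) + 2*cos(z) + 4*cos(2*z) + 4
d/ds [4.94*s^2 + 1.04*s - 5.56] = 9.88*s + 1.04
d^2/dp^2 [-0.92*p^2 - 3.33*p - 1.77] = -1.84000000000000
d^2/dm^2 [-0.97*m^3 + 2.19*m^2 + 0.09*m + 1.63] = 4.38 - 5.82*m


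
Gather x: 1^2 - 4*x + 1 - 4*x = 2 - 8*x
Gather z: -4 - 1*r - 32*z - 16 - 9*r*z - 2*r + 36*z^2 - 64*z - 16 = -3*r + 36*z^2 + z*(-9*r - 96) - 36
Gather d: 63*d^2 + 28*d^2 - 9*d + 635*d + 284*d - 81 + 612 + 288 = 91*d^2 + 910*d + 819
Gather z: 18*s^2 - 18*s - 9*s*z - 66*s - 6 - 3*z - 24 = 18*s^2 - 84*s + z*(-9*s - 3) - 30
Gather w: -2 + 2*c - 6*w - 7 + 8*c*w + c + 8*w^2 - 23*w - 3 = 3*c + 8*w^2 + w*(8*c - 29) - 12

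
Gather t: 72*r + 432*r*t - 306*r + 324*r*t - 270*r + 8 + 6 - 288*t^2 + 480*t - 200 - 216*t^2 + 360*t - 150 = -504*r - 504*t^2 + t*(756*r + 840) - 336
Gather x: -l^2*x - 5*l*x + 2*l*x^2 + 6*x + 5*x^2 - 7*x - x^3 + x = -x^3 + x^2*(2*l + 5) + x*(-l^2 - 5*l)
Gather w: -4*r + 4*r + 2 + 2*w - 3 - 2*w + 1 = 0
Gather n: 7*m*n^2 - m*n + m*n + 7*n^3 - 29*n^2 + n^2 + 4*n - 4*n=7*n^3 + n^2*(7*m - 28)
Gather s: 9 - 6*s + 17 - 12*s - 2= 24 - 18*s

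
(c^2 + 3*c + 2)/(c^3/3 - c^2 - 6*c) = 3*(c^2 + 3*c + 2)/(c*(c^2 - 3*c - 18))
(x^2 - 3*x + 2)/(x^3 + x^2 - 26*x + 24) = (x - 2)/(x^2 + 2*x - 24)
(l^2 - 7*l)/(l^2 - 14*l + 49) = l/(l - 7)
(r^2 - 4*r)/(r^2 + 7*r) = (r - 4)/(r + 7)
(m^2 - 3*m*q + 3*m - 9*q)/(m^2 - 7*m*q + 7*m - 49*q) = (m^2 - 3*m*q + 3*m - 9*q)/(m^2 - 7*m*q + 7*m - 49*q)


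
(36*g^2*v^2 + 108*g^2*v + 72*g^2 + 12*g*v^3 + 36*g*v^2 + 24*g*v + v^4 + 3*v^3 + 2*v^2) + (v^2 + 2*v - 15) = 36*g^2*v^2 + 108*g^2*v + 72*g^2 + 12*g*v^3 + 36*g*v^2 + 24*g*v + v^4 + 3*v^3 + 3*v^2 + 2*v - 15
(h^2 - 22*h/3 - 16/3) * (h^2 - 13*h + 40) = h^4 - 61*h^3/3 + 130*h^2 - 224*h - 640/3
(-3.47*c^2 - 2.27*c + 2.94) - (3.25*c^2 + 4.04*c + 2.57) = -6.72*c^2 - 6.31*c + 0.37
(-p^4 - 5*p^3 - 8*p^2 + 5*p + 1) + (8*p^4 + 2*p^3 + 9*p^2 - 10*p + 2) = 7*p^4 - 3*p^3 + p^2 - 5*p + 3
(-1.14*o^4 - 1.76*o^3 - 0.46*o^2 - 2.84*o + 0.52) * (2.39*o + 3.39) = -2.7246*o^5 - 8.071*o^4 - 7.0658*o^3 - 8.347*o^2 - 8.3848*o + 1.7628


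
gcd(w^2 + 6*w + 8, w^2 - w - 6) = w + 2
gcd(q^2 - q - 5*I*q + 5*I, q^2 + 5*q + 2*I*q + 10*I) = 1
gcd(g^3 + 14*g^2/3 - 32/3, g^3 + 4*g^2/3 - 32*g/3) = g + 4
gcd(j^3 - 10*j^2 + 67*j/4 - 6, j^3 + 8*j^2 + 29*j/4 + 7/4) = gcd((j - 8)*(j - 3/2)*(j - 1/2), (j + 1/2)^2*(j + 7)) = 1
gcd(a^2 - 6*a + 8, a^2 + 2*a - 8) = a - 2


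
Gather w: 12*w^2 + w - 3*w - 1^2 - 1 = 12*w^2 - 2*w - 2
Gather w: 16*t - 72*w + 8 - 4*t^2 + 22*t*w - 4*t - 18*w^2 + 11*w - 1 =-4*t^2 + 12*t - 18*w^2 + w*(22*t - 61) + 7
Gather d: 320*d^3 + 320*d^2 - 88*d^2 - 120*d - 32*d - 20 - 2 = 320*d^3 + 232*d^2 - 152*d - 22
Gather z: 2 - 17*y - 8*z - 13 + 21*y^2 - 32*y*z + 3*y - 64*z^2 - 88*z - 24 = 21*y^2 - 14*y - 64*z^2 + z*(-32*y - 96) - 35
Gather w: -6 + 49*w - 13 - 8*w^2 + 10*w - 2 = -8*w^2 + 59*w - 21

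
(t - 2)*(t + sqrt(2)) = t^2 - 2*t + sqrt(2)*t - 2*sqrt(2)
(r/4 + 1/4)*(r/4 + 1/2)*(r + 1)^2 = r^4/16 + 5*r^3/16 + 9*r^2/16 + 7*r/16 + 1/8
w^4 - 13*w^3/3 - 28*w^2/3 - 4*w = w*(w - 6)*(w + 2/3)*(w + 1)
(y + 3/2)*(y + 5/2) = y^2 + 4*y + 15/4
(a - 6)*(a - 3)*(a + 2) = a^3 - 7*a^2 + 36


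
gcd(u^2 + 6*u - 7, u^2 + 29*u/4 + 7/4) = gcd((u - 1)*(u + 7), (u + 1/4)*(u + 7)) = u + 7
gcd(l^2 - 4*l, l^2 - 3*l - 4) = l - 4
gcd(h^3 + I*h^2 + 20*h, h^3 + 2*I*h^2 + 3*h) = h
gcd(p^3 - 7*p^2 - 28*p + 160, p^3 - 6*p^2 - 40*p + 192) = p^2 - 12*p + 32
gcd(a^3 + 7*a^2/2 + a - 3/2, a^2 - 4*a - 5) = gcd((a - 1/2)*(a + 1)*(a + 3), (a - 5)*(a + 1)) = a + 1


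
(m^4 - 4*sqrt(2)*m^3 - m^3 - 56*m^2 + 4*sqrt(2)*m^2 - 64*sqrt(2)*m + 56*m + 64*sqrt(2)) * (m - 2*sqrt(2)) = m^5 - 6*sqrt(2)*m^4 - m^4 - 40*m^3 + 6*sqrt(2)*m^3 + 40*m^2 + 48*sqrt(2)*m^2 - 48*sqrt(2)*m + 256*m - 256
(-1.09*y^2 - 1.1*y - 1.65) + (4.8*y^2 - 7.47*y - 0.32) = 3.71*y^2 - 8.57*y - 1.97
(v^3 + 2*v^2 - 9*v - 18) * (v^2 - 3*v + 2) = v^5 - v^4 - 13*v^3 + 13*v^2 + 36*v - 36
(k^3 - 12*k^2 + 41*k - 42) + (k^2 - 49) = k^3 - 11*k^2 + 41*k - 91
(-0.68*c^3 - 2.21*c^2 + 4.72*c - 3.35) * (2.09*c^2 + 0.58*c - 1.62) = -1.4212*c^5 - 5.0133*c^4 + 9.6846*c^3 - 0.6837*c^2 - 9.5894*c + 5.427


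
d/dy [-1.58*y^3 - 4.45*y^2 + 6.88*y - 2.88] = -4.74*y^2 - 8.9*y + 6.88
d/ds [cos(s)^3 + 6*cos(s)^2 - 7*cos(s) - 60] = (-3*cos(s)^2 - 12*cos(s) + 7)*sin(s)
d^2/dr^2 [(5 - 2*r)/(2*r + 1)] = 48/(2*r + 1)^3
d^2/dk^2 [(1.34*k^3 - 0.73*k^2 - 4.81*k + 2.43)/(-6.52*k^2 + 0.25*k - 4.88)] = (496.433516*k^3 - 749.35392*k^2 - 1085.958312*k + 200.83521)/(277.167808*k^6 - 31.8828*k^5 + 623.574756*k^4 - 47.742025*k^3 + 466.724664*k^2 - 17.8608*k + 116.214272)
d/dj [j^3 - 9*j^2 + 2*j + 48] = 3*j^2 - 18*j + 2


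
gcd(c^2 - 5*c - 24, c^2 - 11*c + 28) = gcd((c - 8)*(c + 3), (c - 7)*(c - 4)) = 1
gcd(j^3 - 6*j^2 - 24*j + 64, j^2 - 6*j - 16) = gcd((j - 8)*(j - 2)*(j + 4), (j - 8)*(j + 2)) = j - 8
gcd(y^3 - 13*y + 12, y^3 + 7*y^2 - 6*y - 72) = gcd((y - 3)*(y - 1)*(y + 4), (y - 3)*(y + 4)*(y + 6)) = y^2 + y - 12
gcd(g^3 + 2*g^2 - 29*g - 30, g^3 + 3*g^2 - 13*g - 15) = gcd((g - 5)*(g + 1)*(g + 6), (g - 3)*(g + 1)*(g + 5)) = g + 1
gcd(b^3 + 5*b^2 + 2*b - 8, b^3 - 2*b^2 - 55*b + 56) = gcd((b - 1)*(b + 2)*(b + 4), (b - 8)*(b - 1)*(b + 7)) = b - 1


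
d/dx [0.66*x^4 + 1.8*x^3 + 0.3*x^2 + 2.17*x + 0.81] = 2.64*x^3 + 5.4*x^2 + 0.6*x + 2.17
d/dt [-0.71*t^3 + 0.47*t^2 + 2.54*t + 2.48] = -2.13*t^2 + 0.94*t + 2.54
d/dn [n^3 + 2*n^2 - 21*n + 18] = 3*n^2 + 4*n - 21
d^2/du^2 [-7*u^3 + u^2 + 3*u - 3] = 2 - 42*u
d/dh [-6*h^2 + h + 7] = 1 - 12*h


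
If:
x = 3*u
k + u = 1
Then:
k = 1 - x/3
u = x/3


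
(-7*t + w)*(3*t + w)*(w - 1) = -21*t^2*w + 21*t^2 - 4*t*w^2 + 4*t*w + w^3 - w^2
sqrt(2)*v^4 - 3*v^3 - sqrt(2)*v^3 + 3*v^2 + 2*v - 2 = (v - 1)*(v - sqrt(2))^2*(sqrt(2)*v + 1)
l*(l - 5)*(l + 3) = l^3 - 2*l^2 - 15*l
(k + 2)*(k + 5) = k^2 + 7*k + 10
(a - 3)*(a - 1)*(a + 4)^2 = a^4 + 4*a^3 - 13*a^2 - 40*a + 48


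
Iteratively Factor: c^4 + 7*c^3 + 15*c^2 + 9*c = (c + 3)*(c^3 + 4*c^2 + 3*c) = (c + 1)*(c + 3)*(c^2 + 3*c) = c*(c + 1)*(c + 3)*(c + 3)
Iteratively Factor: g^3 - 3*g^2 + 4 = (g + 1)*(g^2 - 4*g + 4) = (g - 2)*(g + 1)*(g - 2)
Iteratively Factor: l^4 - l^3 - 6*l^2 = (l)*(l^3 - l^2 - 6*l) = l^2*(l^2 - l - 6) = l^2*(l - 3)*(l + 2)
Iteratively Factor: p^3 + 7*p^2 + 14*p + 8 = (p + 2)*(p^2 + 5*p + 4) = (p + 1)*(p + 2)*(p + 4)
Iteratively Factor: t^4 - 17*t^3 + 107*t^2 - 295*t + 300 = (t - 5)*(t^3 - 12*t^2 + 47*t - 60) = (t - 5)*(t - 3)*(t^2 - 9*t + 20) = (t - 5)^2*(t - 3)*(t - 4)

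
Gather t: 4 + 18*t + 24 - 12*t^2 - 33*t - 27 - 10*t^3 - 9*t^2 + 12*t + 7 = -10*t^3 - 21*t^2 - 3*t + 8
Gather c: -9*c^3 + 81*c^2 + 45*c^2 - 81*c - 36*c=-9*c^3 + 126*c^2 - 117*c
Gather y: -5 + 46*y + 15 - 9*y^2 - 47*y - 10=-9*y^2 - y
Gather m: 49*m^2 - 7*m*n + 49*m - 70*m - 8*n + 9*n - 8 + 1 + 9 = 49*m^2 + m*(-7*n - 21) + n + 2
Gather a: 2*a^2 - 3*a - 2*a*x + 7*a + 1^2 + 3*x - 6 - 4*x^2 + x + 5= 2*a^2 + a*(4 - 2*x) - 4*x^2 + 4*x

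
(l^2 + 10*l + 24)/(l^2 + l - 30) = (l + 4)/(l - 5)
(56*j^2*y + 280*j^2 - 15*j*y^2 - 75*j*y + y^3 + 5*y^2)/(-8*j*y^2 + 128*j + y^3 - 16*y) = (-7*j*y - 35*j + y^2 + 5*y)/(y^2 - 16)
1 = 1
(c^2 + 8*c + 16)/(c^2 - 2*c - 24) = (c + 4)/(c - 6)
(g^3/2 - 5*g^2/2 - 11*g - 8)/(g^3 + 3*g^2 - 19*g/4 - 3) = 2*(g^3 - 5*g^2 - 22*g - 16)/(4*g^3 + 12*g^2 - 19*g - 12)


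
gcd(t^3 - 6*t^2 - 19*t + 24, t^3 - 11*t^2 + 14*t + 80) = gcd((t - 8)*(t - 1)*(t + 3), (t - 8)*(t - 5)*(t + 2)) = t - 8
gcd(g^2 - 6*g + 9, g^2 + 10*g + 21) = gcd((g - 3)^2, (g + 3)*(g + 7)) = 1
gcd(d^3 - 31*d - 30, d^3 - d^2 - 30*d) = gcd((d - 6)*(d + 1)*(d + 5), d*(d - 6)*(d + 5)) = d^2 - d - 30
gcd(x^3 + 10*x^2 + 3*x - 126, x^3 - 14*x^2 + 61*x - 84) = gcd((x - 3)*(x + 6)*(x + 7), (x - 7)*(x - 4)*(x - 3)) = x - 3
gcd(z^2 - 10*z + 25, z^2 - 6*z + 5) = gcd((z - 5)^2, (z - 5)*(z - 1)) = z - 5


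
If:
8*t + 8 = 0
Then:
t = -1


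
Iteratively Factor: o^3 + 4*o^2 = (o)*(o^2 + 4*o) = o*(o + 4)*(o)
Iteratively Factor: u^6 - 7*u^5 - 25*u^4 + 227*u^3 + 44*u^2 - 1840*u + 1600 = (u + 4)*(u^5 - 11*u^4 + 19*u^3 + 151*u^2 - 560*u + 400) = (u - 5)*(u + 4)*(u^4 - 6*u^3 - 11*u^2 + 96*u - 80) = (u - 5)*(u - 4)*(u + 4)*(u^3 - 2*u^2 - 19*u + 20) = (u - 5)*(u - 4)*(u - 1)*(u + 4)*(u^2 - u - 20) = (u - 5)*(u - 4)*(u - 1)*(u + 4)^2*(u - 5)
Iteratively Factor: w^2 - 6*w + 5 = (w - 5)*(w - 1)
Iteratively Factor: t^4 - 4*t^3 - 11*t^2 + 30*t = (t + 3)*(t^3 - 7*t^2 + 10*t) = (t - 5)*(t + 3)*(t^2 - 2*t) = t*(t - 5)*(t + 3)*(t - 2)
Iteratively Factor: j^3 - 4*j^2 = (j - 4)*(j^2) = j*(j - 4)*(j)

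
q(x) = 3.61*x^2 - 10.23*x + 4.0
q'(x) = 7.22*x - 10.23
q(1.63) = -3.08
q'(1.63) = 1.54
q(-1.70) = 31.82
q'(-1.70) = -22.50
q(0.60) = -0.84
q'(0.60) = -5.90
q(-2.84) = 62.17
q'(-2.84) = -30.73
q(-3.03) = 68.14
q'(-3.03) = -32.11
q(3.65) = 14.75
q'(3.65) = 16.12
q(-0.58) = 11.15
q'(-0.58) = -14.42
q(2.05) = -1.80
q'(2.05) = 4.57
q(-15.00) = 969.70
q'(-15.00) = -118.53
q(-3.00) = 67.18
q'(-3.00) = -31.89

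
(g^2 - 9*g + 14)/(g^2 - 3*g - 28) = (g - 2)/(g + 4)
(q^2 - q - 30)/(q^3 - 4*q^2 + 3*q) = (q^2 - q - 30)/(q*(q^2 - 4*q + 3))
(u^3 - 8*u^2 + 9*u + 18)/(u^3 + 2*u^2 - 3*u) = (u^3 - 8*u^2 + 9*u + 18)/(u*(u^2 + 2*u - 3))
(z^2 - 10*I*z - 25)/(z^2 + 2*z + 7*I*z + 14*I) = (z^2 - 10*I*z - 25)/(z^2 + z*(2 + 7*I) + 14*I)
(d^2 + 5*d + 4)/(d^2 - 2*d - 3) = (d + 4)/(d - 3)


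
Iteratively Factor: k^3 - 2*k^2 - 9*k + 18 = (k + 3)*(k^2 - 5*k + 6) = (k - 3)*(k + 3)*(k - 2)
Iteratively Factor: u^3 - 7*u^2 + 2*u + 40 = (u + 2)*(u^2 - 9*u + 20) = (u - 5)*(u + 2)*(u - 4)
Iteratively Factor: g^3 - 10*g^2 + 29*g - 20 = (g - 5)*(g^2 - 5*g + 4) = (g - 5)*(g - 4)*(g - 1)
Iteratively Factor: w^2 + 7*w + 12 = (w + 3)*(w + 4)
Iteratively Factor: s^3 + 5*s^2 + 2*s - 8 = (s + 2)*(s^2 + 3*s - 4) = (s + 2)*(s + 4)*(s - 1)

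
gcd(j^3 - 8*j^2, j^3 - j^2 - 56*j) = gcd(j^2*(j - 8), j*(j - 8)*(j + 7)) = j^2 - 8*j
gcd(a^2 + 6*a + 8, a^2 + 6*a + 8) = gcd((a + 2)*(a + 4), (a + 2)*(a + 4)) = a^2 + 6*a + 8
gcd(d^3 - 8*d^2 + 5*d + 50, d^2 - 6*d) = 1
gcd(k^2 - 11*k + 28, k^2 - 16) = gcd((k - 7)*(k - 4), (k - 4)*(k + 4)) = k - 4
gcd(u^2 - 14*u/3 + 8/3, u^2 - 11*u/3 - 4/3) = u - 4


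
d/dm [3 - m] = -1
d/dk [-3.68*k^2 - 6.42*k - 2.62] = -7.36*k - 6.42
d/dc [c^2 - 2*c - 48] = 2*c - 2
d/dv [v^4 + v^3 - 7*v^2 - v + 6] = 4*v^3 + 3*v^2 - 14*v - 1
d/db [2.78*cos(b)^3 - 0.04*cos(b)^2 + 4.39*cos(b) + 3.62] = (-8.34*cos(b)^2 + 0.08*cos(b) - 4.39)*sin(b)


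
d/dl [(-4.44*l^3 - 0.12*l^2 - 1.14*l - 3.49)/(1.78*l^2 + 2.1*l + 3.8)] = (-7.9032*l^4 - 18.648*l^3 - 48.8388*l^2 + 11.5124*l + 2.997)/(3.1684*l^4 + 7.476*l^3 + 17.938*l^2 + 15.96*l + 14.44)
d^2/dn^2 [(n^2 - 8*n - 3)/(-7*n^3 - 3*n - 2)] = 2*(-49*n^6 + 1176*n^5 + 945*n^4 - 70*n^3 - 483*n^2 - 126*n - 25)/(343*n^9 + 441*n^7 + 294*n^6 + 189*n^5 + 252*n^4 + 111*n^3 + 54*n^2 + 36*n + 8)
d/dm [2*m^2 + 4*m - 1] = 4*m + 4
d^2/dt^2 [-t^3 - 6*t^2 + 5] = -6*t - 12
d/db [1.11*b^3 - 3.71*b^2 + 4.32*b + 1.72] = 3.33*b^2 - 7.42*b + 4.32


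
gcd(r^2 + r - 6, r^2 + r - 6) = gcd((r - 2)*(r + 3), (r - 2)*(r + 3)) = r^2 + r - 6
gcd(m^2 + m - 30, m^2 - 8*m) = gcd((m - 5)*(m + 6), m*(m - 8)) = 1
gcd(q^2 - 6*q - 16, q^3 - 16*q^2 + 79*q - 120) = q - 8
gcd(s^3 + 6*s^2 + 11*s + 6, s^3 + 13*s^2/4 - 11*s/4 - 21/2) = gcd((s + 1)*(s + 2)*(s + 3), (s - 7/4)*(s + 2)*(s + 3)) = s^2 + 5*s + 6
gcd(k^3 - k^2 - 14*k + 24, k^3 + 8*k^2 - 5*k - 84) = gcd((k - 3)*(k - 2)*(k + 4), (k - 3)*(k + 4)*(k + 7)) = k^2 + k - 12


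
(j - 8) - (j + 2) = -10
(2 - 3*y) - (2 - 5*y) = 2*y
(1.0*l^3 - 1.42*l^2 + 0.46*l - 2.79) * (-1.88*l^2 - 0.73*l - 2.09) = -1.88*l^5 + 1.9396*l^4 - 1.9182*l^3 + 7.8772*l^2 + 1.0753*l + 5.8311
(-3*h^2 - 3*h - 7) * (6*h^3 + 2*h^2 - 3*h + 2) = -18*h^5 - 24*h^4 - 39*h^3 - 11*h^2 + 15*h - 14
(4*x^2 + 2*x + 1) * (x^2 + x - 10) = 4*x^4 + 6*x^3 - 37*x^2 - 19*x - 10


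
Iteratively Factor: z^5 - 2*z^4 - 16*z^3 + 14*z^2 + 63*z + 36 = (z - 4)*(z^4 + 2*z^3 - 8*z^2 - 18*z - 9) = (z - 4)*(z + 1)*(z^3 + z^2 - 9*z - 9) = (z - 4)*(z - 3)*(z + 1)*(z^2 + 4*z + 3) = (z - 4)*(z - 3)*(z + 1)^2*(z + 3)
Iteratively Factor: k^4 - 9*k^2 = (k + 3)*(k^3 - 3*k^2) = k*(k + 3)*(k^2 - 3*k) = k*(k - 3)*(k + 3)*(k)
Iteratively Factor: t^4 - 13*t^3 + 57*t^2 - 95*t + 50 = (t - 2)*(t^3 - 11*t^2 + 35*t - 25) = (t - 2)*(t - 1)*(t^2 - 10*t + 25) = (t - 5)*(t - 2)*(t - 1)*(t - 5)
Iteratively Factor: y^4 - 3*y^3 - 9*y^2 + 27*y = (y + 3)*(y^3 - 6*y^2 + 9*y) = (y - 3)*(y + 3)*(y^2 - 3*y) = y*(y - 3)*(y + 3)*(y - 3)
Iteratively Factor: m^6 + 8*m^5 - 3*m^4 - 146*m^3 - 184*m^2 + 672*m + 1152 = (m + 2)*(m^5 + 6*m^4 - 15*m^3 - 116*m^2 + 48*m + 576) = (m + 2)*(m + 4)*(m^4 + 2*m^3 - 23*m^2 - 24*m + 144) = (m + 2)*(m + 4)^2*(m^3 - 2*m^2 - 15*m + 36) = (m - 3)*(m + 2)*(m + 4)^2*(m^2 + m - 12) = (m - 3)^2*(m + 2)*(m + 4)^2*(m + 4)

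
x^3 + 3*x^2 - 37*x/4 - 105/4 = (x - 3)*(x + 5/2)*(x + 7/2)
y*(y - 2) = y^2 - 2*y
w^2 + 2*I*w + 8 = (w - 2*I)*(w + 4*I)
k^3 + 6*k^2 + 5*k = k*(k + 1)*(k + 5)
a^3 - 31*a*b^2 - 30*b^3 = (a - 6*b)*(a + b)*(a + 5*b)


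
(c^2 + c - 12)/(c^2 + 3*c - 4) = (c - 3)/(c - 1)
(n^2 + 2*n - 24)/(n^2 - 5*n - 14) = (-n^2 - 2*n + 24)/(-n^2 + 5*n + 14)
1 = 1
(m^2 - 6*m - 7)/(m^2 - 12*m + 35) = (m + 1)/(m - 5)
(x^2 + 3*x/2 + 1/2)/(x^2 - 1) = (x + 1/2)/(x - 1)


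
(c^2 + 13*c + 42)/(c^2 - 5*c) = (c^2 + 13*c + 42)/(c*(c - 5))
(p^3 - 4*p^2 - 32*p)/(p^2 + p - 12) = p*(p - 8)/(p - 3)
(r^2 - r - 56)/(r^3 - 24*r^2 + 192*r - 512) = (r + 7)/(r^2 - 16*r + 64)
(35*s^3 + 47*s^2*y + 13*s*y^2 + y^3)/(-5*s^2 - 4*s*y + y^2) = (35*s^2 + 12*s*y + y^2)/(-5*s + y)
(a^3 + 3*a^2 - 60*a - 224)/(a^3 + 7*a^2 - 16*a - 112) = (a - 8)/(a - 4)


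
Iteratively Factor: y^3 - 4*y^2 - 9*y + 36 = (y - 3)*(y^2 - y - 12) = (y - 3)*(y + 3)*(y - 4)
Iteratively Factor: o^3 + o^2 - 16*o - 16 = (o + 1)*(o^2 - 16) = (o + 1)*(o + 4)*(o - 4)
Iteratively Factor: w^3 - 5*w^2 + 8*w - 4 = (w - 1)*(w^2 - 4*w + 4) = (w - 2)*(w - 1)*(w - 2)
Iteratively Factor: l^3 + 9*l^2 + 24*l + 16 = (l + 4)*(l^2 + 5*l + 4) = (l + 4)^2*(l + 1)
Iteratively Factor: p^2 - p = (p)*(p - 1)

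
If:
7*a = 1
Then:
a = 1/7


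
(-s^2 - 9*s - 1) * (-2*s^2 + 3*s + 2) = 2*s^4 + 15*s^3 - 27*s^2 - 21*s - 2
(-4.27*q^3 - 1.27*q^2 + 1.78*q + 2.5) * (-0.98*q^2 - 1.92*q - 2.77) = 4.1846*q^5 + 9.443*q^4 + 12.5219*q^3 - 2.3497*q^2 - 9.7306*q - 6.925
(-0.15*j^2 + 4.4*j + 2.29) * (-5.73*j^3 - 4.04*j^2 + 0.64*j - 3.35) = 0.8595*j^5 - 24.606*j^4 - 30.9937*j^3 - 5.9331*j^2 - 13.2744*j - 7.6715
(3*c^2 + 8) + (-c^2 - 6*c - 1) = 2*c^2 - 6*c + 7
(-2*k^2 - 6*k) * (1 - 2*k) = 4*k^3 + 10*k^2 - 6*k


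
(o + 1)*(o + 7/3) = o^2 + 10*o/3 + 7/3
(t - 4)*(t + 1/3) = t^2 - 11*t/3 - 4/3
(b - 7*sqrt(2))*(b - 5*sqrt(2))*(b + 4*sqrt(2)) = b^3 - 8*sqrt(2)*b^2 - 26*b + 280*sqrt(2)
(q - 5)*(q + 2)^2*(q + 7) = q^4 + 6*q^3 - 23*q^2 - 132*q - 140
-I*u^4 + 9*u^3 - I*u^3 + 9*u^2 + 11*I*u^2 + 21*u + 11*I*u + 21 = (u - I)*(u + 3*I)*(u + 7*I)*(-I*u - I)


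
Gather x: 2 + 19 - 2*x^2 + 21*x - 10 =-2*x^2 + 21*x + 11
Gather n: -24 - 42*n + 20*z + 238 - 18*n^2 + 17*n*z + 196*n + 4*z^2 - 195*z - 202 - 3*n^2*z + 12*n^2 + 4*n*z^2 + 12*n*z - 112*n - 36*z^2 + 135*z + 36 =n^2*(-3*z - 6) + n*(4*z^2 + 29*z + 42) - 32*z^2 - 40*z + 48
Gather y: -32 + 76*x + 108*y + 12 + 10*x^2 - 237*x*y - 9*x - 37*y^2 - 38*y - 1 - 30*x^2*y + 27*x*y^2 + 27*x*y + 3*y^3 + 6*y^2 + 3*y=10*x^2 + 67*x + 3*y^3 + y^2*(27*x - 31) + y*(-30*x^2 - 210*x + 73) - 21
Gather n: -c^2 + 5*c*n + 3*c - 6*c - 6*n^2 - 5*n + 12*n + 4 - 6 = -c^2 - 3*c - 6*n^2 + n*(5*c + 7) - 2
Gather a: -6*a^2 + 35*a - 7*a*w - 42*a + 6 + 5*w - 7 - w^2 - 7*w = -6*a^2 + a*(-7*w - 7) - w^2 - 2*w - 1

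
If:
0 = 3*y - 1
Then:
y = 1/3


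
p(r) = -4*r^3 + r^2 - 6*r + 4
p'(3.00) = -108.00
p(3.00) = -113.00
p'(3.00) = -108.00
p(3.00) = -113.00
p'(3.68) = -161.15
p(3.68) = -203.88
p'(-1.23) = -26.61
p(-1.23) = 20.34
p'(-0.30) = -7.68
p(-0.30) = 6.00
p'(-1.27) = -27.89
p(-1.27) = 21.43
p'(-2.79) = -104.99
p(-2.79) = 115.39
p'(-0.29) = -7.59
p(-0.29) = 5.92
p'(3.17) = -120.25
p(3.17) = -132.39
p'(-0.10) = -6.32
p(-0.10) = 4.61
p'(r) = -12*r^2 + 2*r - 6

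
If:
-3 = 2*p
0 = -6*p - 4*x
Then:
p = -3/2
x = 9/4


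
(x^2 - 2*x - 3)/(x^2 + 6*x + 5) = (x - 3)/(x + 5)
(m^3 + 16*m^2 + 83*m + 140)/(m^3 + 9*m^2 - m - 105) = (m + 4)/(m - 3)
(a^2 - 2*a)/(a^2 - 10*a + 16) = a/(a - 8)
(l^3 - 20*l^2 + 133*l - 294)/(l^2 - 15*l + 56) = (l^2 - 13*l + 42)/(l - 8)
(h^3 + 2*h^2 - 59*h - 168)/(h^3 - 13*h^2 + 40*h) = (h^2 + 10*h + 21)/(h*(h - 5))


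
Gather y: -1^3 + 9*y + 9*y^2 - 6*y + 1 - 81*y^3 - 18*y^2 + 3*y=-81*y^3 - 9*y^2 + 6*y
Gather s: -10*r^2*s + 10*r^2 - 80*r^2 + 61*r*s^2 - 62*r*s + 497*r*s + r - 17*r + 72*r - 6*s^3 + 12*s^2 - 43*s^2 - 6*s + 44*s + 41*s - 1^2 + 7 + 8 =-70*r^2 + 56*r - 6*s^3 + s^2*(61*r - 31) + s*(-10*r^2 + 435*r + 79) + 14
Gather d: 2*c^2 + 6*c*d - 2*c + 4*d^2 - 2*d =2*c^2 - 2*c + 4*d^2 + d*(6*c - 2)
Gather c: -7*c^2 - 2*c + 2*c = -7*c^2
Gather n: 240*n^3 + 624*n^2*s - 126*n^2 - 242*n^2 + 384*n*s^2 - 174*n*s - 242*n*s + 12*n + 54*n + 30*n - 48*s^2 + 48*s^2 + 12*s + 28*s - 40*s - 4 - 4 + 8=240*n^3 + n^2*(624*s - 368) + n*(384*s^2 - 416*s + 96)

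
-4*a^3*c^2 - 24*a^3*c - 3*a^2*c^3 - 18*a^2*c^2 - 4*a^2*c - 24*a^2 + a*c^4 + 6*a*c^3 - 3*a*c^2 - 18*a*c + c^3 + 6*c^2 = (-4*a + c)*(a + c)*(c + 6)*(a*c + 1)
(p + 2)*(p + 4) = p^2 + 6*p + 8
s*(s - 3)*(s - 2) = s^3 - 5*s^2 + 6*s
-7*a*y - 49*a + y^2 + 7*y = (-7*a + y)*(y + 7)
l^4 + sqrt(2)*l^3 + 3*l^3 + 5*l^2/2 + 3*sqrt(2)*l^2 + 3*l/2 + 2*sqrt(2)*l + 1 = (l + 1)*(l + 2)*(l + sqrt(2)/2)^2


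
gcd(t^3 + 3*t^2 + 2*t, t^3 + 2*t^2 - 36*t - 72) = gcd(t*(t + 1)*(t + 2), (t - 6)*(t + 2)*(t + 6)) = t + 2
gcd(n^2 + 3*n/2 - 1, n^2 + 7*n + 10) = n + 2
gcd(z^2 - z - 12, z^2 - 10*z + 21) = 1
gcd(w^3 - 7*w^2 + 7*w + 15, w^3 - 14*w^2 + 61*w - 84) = w - 3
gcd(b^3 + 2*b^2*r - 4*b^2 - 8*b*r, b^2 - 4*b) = b^2 - 4*b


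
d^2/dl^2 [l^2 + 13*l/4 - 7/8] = 2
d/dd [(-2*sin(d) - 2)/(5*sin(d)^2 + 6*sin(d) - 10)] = 2*(5*sin(d)^2 + 10*sin(d) + 16)*cos(d)/(5*sin(d)^2 + 6*sin(d) - 10)^2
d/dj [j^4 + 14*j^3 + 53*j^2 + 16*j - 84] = 4*j^3 + 42*j^2 + 106*j + 16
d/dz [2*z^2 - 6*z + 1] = 4*z - 6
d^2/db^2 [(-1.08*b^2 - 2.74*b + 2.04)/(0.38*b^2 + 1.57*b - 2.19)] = (0.497344*b^3 - 3.6252*b^2 - 6.378984*b - 15.749292)/(0.054872*b^6 + 0.680124*b^5 + 1.861278*b^4 - 3.969431*b^3 - 10.726839*b^2 + 22.589631*b - 10.503459)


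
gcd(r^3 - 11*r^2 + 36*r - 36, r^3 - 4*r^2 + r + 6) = r^2 - 5*r + 6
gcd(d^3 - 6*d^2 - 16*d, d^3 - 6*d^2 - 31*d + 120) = d - 8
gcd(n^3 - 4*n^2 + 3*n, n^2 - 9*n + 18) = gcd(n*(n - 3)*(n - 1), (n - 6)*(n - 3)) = n - 3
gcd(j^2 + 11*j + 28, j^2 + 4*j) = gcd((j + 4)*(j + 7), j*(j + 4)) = j + 4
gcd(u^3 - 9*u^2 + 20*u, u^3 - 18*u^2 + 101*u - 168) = 1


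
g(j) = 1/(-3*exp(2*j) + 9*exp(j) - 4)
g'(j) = (6*exp(2*j) - 9*exp(j))/(-3*exp(2*j) + 9*exp(j) - 4)^2 = (6*exp(j) - 9)*exp(j)/(3*exp(2*j) - 9*exp(j) + 4)^2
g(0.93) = -2.17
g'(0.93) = 74.14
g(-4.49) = -0.26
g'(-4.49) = -0.01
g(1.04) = -0.39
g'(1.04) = 3.47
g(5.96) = -0.00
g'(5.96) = 0.00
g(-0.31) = 1.01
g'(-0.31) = -3.46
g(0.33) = 0.37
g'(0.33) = -0.12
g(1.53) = -0.04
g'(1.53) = 0.12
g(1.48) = -0.04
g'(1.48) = 0.15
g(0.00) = 0.50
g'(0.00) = -0.75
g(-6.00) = -0.25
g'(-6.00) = 0.00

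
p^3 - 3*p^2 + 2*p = p*(p - 2)*(p - 1)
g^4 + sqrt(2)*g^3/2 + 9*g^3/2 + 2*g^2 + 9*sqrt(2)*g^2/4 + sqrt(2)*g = g*(g + 1/2)*(g + 4)*(g + sqrt(2)/2)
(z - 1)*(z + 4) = z^2 + 3*z - 4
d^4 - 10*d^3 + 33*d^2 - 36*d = d*(d - 4)*(d - 3)^2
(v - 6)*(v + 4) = v^2 - 2*v - 24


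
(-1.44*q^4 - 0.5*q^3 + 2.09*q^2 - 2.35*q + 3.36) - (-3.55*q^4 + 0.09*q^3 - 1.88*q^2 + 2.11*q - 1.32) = 2.11*q^4 - 0.59*q^3 + 3.97*q^2 - 4.46*q + 4.68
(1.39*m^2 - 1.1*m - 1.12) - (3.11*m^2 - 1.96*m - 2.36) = -1.72*m^2 + 0.86*m + 1.24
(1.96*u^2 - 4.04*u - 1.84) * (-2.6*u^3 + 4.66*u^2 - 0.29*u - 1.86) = -5.096*u^5 + 19.6376*u^4 - 14.6108*u^3 - 11.0484*u^2 + 8.048*u + 3.4224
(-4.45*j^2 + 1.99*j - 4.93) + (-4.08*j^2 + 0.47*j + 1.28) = -8.53*j^2 + 2.46*j - 3.65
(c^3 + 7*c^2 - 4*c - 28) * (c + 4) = c^4 + 11*c^3 + 24*c^2 - 44*c - 112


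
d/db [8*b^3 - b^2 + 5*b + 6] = 24*b^2 - 2*b + 5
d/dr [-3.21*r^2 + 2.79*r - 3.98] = 2.79 - 6.42*r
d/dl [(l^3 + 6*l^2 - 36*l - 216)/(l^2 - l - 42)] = (l^2 - 14*l + 36)/(l^2 - 14*l + 49)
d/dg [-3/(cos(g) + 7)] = -3*sin(g)/(cos(g) + 7)^2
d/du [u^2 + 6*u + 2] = 2*u + 6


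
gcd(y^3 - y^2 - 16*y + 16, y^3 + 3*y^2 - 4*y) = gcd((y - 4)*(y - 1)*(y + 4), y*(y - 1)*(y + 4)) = y^2 + 3*y - 4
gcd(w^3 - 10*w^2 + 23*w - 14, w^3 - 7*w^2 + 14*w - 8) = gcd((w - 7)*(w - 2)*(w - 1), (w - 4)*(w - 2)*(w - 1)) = w^2 - 3*w + 2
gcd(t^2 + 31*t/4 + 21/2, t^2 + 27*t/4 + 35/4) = t + 7/4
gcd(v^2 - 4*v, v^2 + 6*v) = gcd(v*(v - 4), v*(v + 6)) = v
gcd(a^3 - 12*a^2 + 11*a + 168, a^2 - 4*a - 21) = a^2 - 4*a - 21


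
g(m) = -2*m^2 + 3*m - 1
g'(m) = 3 - 4*m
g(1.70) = -1.68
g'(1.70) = -3.80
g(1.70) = -1.68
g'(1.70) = -3.80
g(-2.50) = -21.00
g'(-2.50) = 13.00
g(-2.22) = -17.52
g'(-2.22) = 11.88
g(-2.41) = -19.85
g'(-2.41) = 12.64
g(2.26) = -4.44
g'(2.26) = -6.04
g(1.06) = -0.07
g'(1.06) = -1.24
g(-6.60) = -107.92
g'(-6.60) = 29.40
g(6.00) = -55.00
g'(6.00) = -21.00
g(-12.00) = -325.00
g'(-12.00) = 51.00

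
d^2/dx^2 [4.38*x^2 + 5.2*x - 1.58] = 8.76000000000000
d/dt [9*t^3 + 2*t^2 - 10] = t*(27*t + 4)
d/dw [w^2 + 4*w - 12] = 2*w + 4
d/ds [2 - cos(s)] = sin(s)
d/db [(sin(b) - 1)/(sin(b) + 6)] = 7*cos(b)/(sin(b) + 6)^2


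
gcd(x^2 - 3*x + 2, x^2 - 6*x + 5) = x - 1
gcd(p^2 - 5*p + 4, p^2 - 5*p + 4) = p^2 - 5*p + 4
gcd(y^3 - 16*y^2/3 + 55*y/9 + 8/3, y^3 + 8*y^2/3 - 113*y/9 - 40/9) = y^2 - 7*y/3 - 8/9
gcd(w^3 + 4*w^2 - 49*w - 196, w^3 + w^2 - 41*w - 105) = w - 7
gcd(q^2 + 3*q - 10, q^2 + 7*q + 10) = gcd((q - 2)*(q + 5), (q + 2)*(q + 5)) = q + 5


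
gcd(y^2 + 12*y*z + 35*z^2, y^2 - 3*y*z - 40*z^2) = y + 5*z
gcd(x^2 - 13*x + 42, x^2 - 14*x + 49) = x - 7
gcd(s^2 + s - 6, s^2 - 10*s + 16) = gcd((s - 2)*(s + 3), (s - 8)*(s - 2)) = s - 2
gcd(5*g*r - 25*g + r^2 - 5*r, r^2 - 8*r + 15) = r - 5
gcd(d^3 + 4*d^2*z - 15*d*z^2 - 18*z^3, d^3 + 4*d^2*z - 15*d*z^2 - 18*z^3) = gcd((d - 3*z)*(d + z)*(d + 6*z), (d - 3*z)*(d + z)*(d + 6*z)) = -d^3 - 4*d^2*z + 15*d*z^2 + 18*z^3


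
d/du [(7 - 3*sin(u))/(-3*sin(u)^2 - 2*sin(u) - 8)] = (-9*sin(u)^2 + 42*sin(u) + 38)*cos(u)/(3*sin(u)^2 + 2*sin(u) + 8)^2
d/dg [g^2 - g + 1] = 2*g - 1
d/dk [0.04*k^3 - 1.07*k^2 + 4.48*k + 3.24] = 0.12*k^2 - 2.14*k + 4.48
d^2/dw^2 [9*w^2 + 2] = 18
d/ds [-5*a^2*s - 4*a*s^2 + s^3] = -5*a^2 - 8*a*s + 3*s^2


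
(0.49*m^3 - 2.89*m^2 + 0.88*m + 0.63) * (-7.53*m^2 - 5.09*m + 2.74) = -3.6897*m^5 + 19.2676*m^4 + 9.4263*m^3 - 17.1417*m^2 - 0.7955*m + 1.7262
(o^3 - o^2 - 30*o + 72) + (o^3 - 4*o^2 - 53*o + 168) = 2*o^3 - 5*o^2 - 83*o + 240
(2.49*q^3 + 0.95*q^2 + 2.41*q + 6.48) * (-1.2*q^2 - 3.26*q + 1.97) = -2.988*q^5 - 9.2574*q^4 - 1.0837*q^3 - 13.7611*q^2 - 16.3771*q + 12.7656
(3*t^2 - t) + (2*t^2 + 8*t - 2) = 5*t^2 + 7*t - 2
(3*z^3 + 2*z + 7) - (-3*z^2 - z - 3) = 3*z^3 + 3*z^2 + 3*z + 10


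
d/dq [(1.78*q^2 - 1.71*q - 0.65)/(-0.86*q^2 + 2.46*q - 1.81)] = (2.9082*q^2 - 7.5616*q + 4.6941)/(0.7396*q^4 - 4.2312*q^3 + 9.1648*q^2 - 8.9052*q + 3.2761)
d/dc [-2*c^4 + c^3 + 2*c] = -8*c^3 + 3*c^2 + 2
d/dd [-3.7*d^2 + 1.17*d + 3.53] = 1.17 - 7.4*d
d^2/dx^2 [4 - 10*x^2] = -20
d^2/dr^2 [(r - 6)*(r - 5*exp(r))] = -5*r*exp(r) + 20*exp(r) + 2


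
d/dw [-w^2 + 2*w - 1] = 2 - 2*w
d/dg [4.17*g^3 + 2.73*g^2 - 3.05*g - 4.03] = 12.51*g^2 + 5.46*g - 3.05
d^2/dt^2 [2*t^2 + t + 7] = 4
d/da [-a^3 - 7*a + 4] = -3*a^2 - 7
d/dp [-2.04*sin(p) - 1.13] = -2.04*cos(p)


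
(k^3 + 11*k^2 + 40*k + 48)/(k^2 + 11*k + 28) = (k^2 + 7*k + 12)/(k + 7)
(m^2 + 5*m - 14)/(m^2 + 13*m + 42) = (m - 2)/(m + 6)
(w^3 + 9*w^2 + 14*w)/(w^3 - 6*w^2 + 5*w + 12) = w*(w^2 + 9*w + 14)/(w^3 - 6*w^2 + 5*w + 12)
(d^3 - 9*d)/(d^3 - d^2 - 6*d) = (d + 3)/(d + 2)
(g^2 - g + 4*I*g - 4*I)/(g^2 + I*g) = (g^2 - g + 4*I*g - 4*I)/(g*(g + I))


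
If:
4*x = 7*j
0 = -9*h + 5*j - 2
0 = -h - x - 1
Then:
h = -34/83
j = -28/83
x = -49/83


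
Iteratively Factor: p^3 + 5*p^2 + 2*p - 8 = (p + 2)*(p^2 + 3*p - 4) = (p + 2)*(p + 4)*(p - 1)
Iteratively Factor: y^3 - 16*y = (y + 4)*(y^2 - 4*y) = (y - 4)*(y + 4)*(y)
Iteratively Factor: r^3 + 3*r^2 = (r)*(r^2 + 3*r) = r*(r + 3)*(r)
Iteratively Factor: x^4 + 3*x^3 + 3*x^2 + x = (x)*(x^3 + 3*x^2 + 3*x + 1) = x*(x + 1)*(x^2 + 2*x + 1) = x*(x + 1)^2*(x + 1)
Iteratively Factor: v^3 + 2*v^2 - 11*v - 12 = (v - 3)*(v^2 + 5*v + 4) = (v - 3)*(v + 1)*(v + 4)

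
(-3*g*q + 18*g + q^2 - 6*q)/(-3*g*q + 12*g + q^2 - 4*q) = (q - 6)/(q - 4)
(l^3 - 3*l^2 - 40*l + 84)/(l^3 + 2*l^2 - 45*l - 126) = (l - 2)/(l + 3)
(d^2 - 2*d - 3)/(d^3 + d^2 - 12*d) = (d + 1)/(d*(d + 4))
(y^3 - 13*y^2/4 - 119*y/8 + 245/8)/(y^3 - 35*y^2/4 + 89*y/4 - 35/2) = (y + 7/2)/(y - 2)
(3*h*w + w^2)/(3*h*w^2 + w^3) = 1/w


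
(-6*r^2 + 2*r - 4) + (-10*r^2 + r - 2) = -16*r^2 + 3*r - 6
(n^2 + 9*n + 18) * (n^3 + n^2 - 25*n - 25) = n^5 + 10*n^4 + 2*n^3 - 232*n^2 - 675*n - 450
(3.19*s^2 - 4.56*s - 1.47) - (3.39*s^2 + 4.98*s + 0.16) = -0.2*s^2 - 9.54*s - 1.63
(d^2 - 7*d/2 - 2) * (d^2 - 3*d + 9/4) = d^4 - 13*d^3/2 + 43*d^2/4 - 15*d/8 - 9/2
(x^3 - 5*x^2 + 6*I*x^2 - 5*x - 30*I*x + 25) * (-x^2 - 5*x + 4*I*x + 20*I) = -x^5 - 2*I*x^4 + 6*x^3 + 30*I*x^2 + 475*x + 500*I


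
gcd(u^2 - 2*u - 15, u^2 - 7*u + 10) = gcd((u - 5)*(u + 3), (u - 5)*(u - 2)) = u - 5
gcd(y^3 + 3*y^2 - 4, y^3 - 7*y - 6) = y + 2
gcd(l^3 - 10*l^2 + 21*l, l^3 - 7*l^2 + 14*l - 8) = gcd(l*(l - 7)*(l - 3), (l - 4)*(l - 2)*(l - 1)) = 1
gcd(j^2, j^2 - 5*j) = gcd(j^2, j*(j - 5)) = j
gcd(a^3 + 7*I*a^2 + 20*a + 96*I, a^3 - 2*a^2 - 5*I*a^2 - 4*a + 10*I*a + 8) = a - 4*I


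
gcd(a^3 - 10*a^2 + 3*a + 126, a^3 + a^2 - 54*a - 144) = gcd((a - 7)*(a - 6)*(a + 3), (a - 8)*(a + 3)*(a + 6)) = a + 3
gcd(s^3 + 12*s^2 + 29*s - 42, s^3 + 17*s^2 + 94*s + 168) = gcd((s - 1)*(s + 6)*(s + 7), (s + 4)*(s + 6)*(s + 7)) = s^2 + 13*s + 42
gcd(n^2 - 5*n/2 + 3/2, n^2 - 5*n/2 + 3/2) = n^2 - 5*n/2 + 3/2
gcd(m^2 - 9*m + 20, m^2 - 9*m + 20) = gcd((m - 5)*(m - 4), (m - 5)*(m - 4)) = m^2 - 9*m + 20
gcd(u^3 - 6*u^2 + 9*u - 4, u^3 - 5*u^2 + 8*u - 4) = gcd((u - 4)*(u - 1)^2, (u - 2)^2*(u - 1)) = u - 1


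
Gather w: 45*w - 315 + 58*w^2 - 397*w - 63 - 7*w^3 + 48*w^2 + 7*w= -7*w^3 + 106*w^2 - 345*w - 378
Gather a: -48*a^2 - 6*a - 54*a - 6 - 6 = -48*a^2 - 60*a - 12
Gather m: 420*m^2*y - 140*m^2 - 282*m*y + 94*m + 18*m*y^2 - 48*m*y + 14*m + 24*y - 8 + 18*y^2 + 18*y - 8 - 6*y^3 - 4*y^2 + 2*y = m^2*(420*y - 140) + m*(18*y^2 - 330*y + 108) - 6*y^3 + 14*y^2 + 44*y - 16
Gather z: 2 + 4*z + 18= 4*z + 20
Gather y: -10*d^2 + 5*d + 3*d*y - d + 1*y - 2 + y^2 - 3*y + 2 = -10*d^2 + 4*d + y^2 + y*(3*d - 2)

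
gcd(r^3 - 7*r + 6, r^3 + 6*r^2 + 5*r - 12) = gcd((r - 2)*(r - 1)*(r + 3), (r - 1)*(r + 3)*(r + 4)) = r^2 + 2*r - 3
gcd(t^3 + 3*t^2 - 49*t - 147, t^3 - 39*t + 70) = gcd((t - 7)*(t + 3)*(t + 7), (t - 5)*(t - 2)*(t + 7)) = t + 7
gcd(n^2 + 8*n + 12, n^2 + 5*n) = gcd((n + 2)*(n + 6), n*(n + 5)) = 1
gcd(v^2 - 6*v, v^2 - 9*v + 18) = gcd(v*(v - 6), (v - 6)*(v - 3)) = v - 6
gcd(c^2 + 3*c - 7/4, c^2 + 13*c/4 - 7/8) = c + 7/2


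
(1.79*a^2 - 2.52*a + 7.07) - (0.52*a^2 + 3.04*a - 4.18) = 1.27*a^2 - 5.56*a + 11.25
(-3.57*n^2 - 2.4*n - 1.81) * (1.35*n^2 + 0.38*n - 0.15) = -4.8195*n^4 - 4.5966*n^3 - 2.82*n^2 - 0.3278*n + 0.2715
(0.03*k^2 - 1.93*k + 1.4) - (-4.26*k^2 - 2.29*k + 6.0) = 4.29*k^2 + 0.36*k - 4.6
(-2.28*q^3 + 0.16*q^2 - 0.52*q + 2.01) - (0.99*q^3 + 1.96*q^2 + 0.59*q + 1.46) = -3.27*q^3 - 1.8*q^2 - 1.11*q + 0.55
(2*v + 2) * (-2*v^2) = -4*v^3 - 4*v^2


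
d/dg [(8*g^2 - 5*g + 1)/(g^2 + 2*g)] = (21*g^2 - 2*g - 2)/(g^2*(g^2 + 4*g + 4))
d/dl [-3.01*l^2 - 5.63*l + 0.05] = -6.02*l - 5.63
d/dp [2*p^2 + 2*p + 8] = 4*p + 2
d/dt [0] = 0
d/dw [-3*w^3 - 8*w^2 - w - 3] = -9*w^2 - 16*w - 1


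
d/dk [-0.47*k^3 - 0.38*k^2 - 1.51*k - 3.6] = -1.41*k^2 - 0.76*k - 1.51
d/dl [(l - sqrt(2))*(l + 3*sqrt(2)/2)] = 2*l + sqrt(2)/2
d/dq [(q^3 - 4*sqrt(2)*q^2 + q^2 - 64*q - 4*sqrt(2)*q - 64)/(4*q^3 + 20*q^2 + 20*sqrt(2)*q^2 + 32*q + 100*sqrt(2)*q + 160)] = (4*q^4 + 9*sqrt(2)*q^4 + 58*sqrt(2)*q^3 + 144*q^3 + 333*sqrt(2)*q^2 + 480*q^2 + 320*sqrt(2)*q + 720*q - 2048 + 1440*sqrt(2))/(4*(q^6 + 10*q^5 + 10*sqrt(2)*q^5 + 91*q^4 + 100*sqrt(2)*q^4 + 330*sqrt(2)*q^3 + 660*q^3 + 800*sqrt(2)*q^2 + 1714*q^2 + 640*q + 2000*sqrt(2)*q + 1600))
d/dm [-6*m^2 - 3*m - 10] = -12*m - 3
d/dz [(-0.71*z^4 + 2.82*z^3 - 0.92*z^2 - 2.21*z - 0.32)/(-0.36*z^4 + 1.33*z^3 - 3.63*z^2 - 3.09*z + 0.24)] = (0.0709*z^6 + 4.4922*z^5 - 4.8181*z^4 - 12.6914*z^3 - 1.8723*z^2 - 2.7648*z - 1.5192)/(0.1296*z^8 - 0.9576*z^7 + 4.3825*z^6 - 7.431*z^5 + 4.7847*z^4 + 23.0718*z^3 + 7.8057*z^2 - 1.4832*z + 0.0576)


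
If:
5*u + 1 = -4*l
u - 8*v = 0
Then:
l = -10*v - 1/4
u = 8*v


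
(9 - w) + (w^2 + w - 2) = w^2 + 7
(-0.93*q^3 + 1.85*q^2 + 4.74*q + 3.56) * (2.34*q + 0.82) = -2.1762*q^4 + 3.5664*q^3 + 12.6086*q^2 + 12.2172*q + 2.9192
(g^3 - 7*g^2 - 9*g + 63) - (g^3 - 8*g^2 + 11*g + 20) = g^2 - 20*g + 43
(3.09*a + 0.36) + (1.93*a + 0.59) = 5.02*a + 0.95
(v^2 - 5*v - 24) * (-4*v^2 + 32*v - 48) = -4*v^4 + 52*v^3 - 112*v^2 - 528*v + 1152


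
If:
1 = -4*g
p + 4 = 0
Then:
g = -1/4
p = -4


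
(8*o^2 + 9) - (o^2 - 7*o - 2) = 7*o^2 + 7*o + 11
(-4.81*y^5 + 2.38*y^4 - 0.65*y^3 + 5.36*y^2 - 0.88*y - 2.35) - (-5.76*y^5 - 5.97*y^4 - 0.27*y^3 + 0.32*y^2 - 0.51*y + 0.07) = 0.95*y^5 + 8.35*y^4 - 0.38*y^3 + 5.04*y^2 - 0.37*y - 2.42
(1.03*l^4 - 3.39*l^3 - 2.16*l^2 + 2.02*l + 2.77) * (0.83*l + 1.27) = 0.8549*l^5 - 1.5056*l^4 - 6.0981*l^3 - 1.0666*l^2 + 4.8645*l + 3.5179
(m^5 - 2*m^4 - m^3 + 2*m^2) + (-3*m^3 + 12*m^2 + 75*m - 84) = m^5 - 2*m^4 - 4*m^3 + 14*m^2 + 75*m - 84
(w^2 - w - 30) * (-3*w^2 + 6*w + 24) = -3*w^4 + 9*w^3 + 108*w^2 - 204*w - 720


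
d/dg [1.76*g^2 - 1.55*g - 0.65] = 3.52*g - 1.55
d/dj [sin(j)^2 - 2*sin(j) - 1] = 2*(sin(j) - 1)*cos(j)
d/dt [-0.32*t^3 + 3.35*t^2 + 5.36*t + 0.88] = -0.96*t^2 + 6.7*t + 5.36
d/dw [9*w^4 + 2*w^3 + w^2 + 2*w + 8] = 36*w^3 + 6*w^2 + 2*w + 2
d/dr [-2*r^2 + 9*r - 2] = 9 - 4*r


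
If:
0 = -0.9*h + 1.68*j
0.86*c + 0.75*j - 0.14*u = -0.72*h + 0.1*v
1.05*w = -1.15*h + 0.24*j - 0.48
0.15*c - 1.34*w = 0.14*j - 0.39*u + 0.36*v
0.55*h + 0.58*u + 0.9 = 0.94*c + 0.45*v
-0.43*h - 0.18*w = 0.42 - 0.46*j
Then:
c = 33.77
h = -39.87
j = -21.36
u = -14.73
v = -136.27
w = 38.33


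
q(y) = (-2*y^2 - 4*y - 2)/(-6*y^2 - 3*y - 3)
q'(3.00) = -0.04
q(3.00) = 0.48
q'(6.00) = -0.01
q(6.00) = 0.41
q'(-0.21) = 1.11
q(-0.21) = 0.47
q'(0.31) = 0.03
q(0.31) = 0.76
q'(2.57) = -0.06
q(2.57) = 0.51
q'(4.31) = -0.02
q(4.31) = 0.44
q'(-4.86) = -0.02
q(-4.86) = 0.23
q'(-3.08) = -0.05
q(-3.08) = 0.17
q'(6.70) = -0.01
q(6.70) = 0.41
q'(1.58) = -0.11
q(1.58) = 0.59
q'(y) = (-4*y - 4)/(-6*y^2 - 3*y - 3) + (12*y + 3)*(-2*y^2 - 4*y - 2)/(-6*y^2 - 3*y - 3)^2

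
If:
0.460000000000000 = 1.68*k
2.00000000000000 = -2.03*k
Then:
No Solution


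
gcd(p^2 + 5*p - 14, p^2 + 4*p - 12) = p - 2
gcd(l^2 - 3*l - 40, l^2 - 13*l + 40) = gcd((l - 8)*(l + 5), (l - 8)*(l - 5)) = l - 8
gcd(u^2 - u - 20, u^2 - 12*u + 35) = u - 5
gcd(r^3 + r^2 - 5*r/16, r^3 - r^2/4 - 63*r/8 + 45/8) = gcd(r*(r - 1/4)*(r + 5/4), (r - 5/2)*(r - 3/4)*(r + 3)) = 1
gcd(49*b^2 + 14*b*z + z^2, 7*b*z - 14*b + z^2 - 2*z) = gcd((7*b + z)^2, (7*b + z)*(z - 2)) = 7*b + z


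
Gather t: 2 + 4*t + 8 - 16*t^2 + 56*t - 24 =-16*t^2 + 60*t - 14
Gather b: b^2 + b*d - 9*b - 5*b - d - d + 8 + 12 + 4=b^2 + b*(d - 14) - 2*d + 24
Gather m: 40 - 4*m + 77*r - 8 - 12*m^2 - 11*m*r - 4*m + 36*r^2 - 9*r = -12*m^2 + m*(-11*r - 8) + 36*r^2 + 68*r + 32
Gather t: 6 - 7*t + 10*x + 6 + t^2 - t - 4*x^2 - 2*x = t^2 - 8*t - 4*x^2 + 8*x + 12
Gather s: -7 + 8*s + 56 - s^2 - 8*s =49 - s^2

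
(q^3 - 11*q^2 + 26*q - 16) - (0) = q^3 - 11*q^2 + 26*q - 16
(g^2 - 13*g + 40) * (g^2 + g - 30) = g^4 - 12*g^3 - 3*g^2 + 430*g - 1200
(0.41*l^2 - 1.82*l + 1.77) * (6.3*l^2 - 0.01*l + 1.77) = 2.583*l^4 - 11.4701*l^3 + 11.8949*l^2 - 3.2391*l + 3.1329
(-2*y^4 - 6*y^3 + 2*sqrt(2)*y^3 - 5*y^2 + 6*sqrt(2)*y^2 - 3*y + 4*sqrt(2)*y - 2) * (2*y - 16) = -4*y^5 + 4*sqrt(2)*y^4 + 20*y^4 - 20*sqrt(2)*y^3 + 86*y^3 - 88*sqrt(2)*y^2 + 74*y^2 - 64*sqrt(2)*y + 44*y + 32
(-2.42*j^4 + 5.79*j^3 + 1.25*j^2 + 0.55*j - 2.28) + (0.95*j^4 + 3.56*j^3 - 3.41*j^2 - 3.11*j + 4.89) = -1.47*j^4 + 9.35*j^3 - 2.16*j^2 - 2.56*j + 2.61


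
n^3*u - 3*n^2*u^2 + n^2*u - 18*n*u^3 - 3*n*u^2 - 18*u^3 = (n - 6*u)*(n + 3*u)*(n*u + u)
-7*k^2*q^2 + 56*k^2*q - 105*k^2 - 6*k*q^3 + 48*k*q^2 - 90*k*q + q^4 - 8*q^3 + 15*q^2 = (-7*k + q)*(k + q)*(q - 5)*(q - 3)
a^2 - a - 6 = (a - 3)*(a + 2)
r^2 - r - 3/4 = (r - 3/2)*(r + 1/2)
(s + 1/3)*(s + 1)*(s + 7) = s^3 + 25*s^2/3 + 29*s/3 + 7/3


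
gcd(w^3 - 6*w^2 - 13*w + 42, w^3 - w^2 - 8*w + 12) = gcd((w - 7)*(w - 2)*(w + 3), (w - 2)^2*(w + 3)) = w^2 + w - 6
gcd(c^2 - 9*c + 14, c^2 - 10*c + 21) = c - 7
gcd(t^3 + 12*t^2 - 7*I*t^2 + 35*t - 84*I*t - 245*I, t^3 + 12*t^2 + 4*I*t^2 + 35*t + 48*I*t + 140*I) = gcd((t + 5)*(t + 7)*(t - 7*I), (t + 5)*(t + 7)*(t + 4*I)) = t^2 + 12*t + 35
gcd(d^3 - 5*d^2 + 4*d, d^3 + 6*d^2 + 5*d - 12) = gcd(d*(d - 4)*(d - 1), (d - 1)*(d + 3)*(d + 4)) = d - 1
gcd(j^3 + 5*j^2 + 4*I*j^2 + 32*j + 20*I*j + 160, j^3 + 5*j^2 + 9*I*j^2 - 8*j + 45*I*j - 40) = j^2 + j*(5 + 8*I) + 40*I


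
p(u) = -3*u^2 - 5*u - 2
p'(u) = -6*u - 5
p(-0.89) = 0.07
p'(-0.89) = 0.34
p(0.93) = -9.24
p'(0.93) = -10.58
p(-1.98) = -3.86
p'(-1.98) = 6.88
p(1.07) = -10.78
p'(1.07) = -11.42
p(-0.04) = -1.80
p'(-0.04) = -4.76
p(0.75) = -7.44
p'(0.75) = -9.50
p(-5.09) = -54.27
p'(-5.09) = 25.54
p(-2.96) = -13.48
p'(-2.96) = 12.76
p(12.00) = -494.00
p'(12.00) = -77.00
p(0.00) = -2.00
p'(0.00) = -5.00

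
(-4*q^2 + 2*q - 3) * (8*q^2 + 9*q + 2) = -32*q^4 - 20*q^3 - 14*q^2 - 23*q - 6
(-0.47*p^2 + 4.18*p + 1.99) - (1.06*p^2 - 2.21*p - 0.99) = -1.53*p^2 + 6.39*p + 2.98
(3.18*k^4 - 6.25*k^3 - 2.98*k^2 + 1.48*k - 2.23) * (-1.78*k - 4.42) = -5.6604*k^5 - 2.9306*k^4 + 32.9294*k^3 + 10.5372*k^2 - 2.5722*k + 9.8566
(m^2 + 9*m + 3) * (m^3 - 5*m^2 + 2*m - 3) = m^5 + 4*m^4 - 40*m^3 - 21*m - 9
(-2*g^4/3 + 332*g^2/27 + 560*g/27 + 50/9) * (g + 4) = -2*g^5/3 - 8*g^4/3 + 332*g^3/27 + 1888*g^2/27 + 2390*g/27 + 200/9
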